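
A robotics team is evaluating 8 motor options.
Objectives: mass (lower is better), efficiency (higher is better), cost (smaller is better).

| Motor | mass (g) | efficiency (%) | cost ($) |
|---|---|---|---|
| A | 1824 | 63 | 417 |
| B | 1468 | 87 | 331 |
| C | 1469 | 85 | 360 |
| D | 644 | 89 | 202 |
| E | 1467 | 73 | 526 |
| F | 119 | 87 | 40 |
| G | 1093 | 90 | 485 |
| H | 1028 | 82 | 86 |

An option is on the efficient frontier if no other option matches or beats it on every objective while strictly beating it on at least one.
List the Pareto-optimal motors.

D, F, G

A: dominated by B (mass 1468≤1824, efficiency 87≥63, cost 331≤417).
B: dominated by D (mass 644≤1468, efficiency 89≥87, cost 202≤331).
C: dominated by B (mass 1468≤1469, efficiency 87≥85, cost 331≤360).
D: not dominated.
E: dominated by D (mass 644≤1467, efficiency 89≥73, cost 202≤526).
F: not dominated (best mass).
G: not dominated (best efficiency).
H: dominated by F (mass 119≤1028, efficiency 87≥82, cost 40≤86).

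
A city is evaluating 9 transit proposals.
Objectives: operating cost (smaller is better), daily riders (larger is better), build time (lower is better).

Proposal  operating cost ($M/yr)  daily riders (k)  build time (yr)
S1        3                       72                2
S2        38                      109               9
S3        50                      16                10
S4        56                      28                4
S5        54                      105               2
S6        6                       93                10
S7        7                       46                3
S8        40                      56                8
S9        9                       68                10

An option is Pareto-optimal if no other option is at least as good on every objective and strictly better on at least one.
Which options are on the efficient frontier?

S1: not dominated (best operating cost).
S2: not dominated (best daily riders).
S3: dominated by S1 (operating cost 3≤50, daily riders 72≥16, build time 2≤10).
S4: dominated by S1 (operating cost 3≤56, daily riders 72≥28, build time 2≤4).
S5: not dominated.
S6: not dominated.
S7: dominated by S1 (operating cost 3≤7, daily riders 72≥46, build time 2≤3).
S8: dominated by S1 (operating cost 3≤40, daily riders 72≥56, build time 2≤8).
S9: dominated by S1 (operating cost 3≤9, daily riders 72≥68, build time 2≤10).

S1, S2, S5, S6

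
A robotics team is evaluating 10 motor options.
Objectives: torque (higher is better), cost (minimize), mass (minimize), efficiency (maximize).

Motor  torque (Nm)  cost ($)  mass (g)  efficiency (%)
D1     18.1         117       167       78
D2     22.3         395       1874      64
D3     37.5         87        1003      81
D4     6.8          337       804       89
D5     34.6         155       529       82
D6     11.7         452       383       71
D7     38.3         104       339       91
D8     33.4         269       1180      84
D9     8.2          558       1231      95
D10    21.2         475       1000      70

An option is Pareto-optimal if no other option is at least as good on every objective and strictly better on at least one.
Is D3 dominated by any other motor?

No

D1: worse on torque (18.1 vs 37.5).
D2: worse on torque (22.3 vs 37.5).
D4: worse on torque (6.8 vs 37.5).
D5: worse on torque (34.6 vs 37.5).
D6: worse on torque (11.7 vs 37.5).
D7: worse on cost (104 vs 87).
D8: worse on torque (33.4 vs 37.5).
D9: worse on torque (8.2 vs 37.5).
D10: worse on torque (21.2 vs 37.5).
No option is at least as good as D3 on every objective and strictly better on one.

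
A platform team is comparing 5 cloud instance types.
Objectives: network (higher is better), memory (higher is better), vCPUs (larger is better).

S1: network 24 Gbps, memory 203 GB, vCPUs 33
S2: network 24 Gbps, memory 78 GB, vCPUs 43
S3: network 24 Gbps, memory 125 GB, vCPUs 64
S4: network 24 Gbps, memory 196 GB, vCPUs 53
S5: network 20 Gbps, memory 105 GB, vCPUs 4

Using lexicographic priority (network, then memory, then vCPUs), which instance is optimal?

S1

First maximize network: best is 24, kept {S1, S2, S3, S4}.
Then maximize memory: best is 203, kept {S1}.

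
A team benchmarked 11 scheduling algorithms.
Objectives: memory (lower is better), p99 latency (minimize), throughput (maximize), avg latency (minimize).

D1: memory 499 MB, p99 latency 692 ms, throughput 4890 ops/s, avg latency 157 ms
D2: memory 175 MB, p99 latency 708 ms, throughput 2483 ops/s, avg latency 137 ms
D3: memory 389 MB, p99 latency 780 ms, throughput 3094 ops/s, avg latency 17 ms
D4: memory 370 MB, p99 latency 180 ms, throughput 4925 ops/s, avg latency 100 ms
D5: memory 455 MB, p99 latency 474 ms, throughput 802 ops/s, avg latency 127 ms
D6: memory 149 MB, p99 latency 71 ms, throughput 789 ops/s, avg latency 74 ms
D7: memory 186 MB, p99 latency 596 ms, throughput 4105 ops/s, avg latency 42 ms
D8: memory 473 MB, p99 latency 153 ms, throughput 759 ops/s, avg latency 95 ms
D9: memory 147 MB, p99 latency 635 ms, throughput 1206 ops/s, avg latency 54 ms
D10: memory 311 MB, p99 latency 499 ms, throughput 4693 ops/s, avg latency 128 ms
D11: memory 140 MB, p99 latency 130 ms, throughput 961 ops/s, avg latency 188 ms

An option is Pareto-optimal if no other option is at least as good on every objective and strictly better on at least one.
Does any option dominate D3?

No

D1: worse on memory (499 vs 389).
D2: worse on throughput (2483 vs 3094).
D4: worse on avg latency (100 vs 17).
D5: worse on memory (455 vs 389).
D6: worse on throughput (789 vs 3094).
D7: worse on avg latency (42 vs 17).
D8: worse on memory (473 vs 389).
D9: worse on throughput (1206 vs 3094).
D10: worse on avg latency (128 vs 17).
D11: worse on throughput (961 vs 3094).
No option is at least as good as D3 on every objective and strictly better on one.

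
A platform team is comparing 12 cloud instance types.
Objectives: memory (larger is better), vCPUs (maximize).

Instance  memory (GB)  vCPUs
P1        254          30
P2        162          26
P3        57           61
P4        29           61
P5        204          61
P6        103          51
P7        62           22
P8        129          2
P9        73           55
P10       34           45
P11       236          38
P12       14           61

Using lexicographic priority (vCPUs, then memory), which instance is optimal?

P5

First maximize vCPUs: best is 61, kept {P3, P4, P5, P12}.
Then maximize memory: best is 204, kept {P5}.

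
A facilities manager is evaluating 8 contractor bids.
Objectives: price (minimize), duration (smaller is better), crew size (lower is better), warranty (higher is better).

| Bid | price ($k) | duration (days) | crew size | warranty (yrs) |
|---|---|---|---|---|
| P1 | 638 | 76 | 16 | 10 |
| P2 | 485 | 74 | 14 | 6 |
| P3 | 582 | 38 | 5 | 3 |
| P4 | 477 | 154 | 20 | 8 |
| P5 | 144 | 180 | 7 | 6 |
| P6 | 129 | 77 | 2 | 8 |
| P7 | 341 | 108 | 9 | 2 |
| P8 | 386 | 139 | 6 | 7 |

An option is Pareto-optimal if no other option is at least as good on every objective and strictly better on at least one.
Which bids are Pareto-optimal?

P1, P2, P3, P6

P1: not dominated (best warranty).
P2: not dominated.
P3: not dominated (best duration).
P4: dominated by P6 (price 129≤477, duration 77≤154, crew size 2≤20, warranty 8≥8).
P5: dominated by P6 (price 129≤144, duration 77≤180, crew size 2≤7, warranty 8≥6).
P6: not dominated (best price).
P7: dominated by P6 (price 129≤341, duration 77≤108, crew size 2≤9, warranty 8≥2).
P8: dominated by P6 (price 129≤386, duration 77≤139, crew size 2≤6, warranty 8≥7).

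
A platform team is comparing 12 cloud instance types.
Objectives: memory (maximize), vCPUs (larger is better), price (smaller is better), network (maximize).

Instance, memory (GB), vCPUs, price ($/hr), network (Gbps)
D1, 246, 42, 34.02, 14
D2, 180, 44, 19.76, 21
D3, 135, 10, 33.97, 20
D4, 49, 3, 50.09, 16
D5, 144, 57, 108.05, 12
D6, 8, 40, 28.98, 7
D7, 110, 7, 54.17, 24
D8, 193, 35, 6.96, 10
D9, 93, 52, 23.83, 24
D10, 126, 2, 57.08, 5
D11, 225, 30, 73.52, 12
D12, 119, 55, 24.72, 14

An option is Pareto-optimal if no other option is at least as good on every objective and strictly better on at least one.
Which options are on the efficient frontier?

D1, D2, D5, D7, D8, D9, D12

D1: not dominated (best memory).
D2: not dominated.
D3: dominated by D2 (memory 180≥135, vCPUs 44≥10, price 19.76≤33.97, network 21≥20).
D4: dominated by D2 (memory 180≥49, vCPUs 44≥3, price 19.76≤50.09, network 21≥16).
D5: not dominated (best vCPUs).
D6: dominated by D2 (memory 180≥8, vCPUs 44≥40, price 19.76≤28.98, network 21≥7).
D7: not dominated.
D8: not dominated (best price).
D9: not dominated.
D10: dominated by D1 (memory 246≥126, vCPUs 42≥2, price 34.02≤57.08, network 14≥5).
D11: dominated by D1 (memory 246≥225, vCPUs 42≥30, price 34.02≤73.52, network 14≥12).
D12: not dominated.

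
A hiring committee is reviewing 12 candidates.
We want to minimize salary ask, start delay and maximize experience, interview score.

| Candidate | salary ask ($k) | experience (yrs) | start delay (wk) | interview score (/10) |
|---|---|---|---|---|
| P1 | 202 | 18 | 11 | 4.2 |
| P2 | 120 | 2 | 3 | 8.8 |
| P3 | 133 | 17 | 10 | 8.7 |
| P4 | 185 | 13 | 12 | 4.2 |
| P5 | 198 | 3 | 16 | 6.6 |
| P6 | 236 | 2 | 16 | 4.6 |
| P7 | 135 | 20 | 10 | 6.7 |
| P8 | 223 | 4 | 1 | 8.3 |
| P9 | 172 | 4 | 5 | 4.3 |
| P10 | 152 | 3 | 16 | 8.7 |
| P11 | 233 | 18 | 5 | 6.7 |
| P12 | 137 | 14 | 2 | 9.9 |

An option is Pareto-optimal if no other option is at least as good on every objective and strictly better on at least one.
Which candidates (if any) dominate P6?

P2: salary ask 120≤236, experience 2≥2, start delay 3≤16, interview score 8.8≥4.6 — dominates P6.
P3: salary ask 133≤236, experience 17≥2, start delay 10≤16, interview score 8.7≥4.6 — dominates P6.
P5: salary ask 198≤236, experience 3≥2, start delay 16≤16, interview score 6.6≥4.6 — dominates P6.
P7: salary ask 135≤236, experience 20≥2, start delay 10≤16, interview score 6.7≥4.6 — dominates P6.
P8: salary ask 223≤236, experience 4≥2, start delay 1≤16, interview score 8.3≥4.6 — dominates P6.
P10: salary ask 152≤236, experience 3≥2, start delay 16≤16, interview score 8.7≥4.6 — dominates P6.
P11: salary ask 233≤236, experience 18≥2, start delay 5≤16, interview score 6.7≥4.6 — dominates P6.
P12: salary ask 137≤236, experience 14≥2, start delay 2≤16, interview score 9.9≥4.6 — dominates P6.
Others (P1, P4, P9) are each worse than P6 on at least one objective.

P2, P3, P5, P7, P8, P10, P11, P12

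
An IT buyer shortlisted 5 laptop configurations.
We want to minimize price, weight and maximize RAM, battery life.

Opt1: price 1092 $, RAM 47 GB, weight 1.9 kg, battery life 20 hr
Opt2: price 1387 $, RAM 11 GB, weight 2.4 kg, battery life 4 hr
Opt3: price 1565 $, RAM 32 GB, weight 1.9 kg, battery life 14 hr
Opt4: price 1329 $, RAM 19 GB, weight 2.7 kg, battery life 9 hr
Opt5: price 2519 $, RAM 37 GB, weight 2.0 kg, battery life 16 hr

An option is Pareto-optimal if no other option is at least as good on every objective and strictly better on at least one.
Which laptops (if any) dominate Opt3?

Opt1

Opt1: price 1092≤1565, RAM 47≥32, weight 1.9≤1.9, battery life 20≥14 — dominates Opt3.
Others (Opt2, Opt4, Opt5) are each worse than Opt3 on at least one objective.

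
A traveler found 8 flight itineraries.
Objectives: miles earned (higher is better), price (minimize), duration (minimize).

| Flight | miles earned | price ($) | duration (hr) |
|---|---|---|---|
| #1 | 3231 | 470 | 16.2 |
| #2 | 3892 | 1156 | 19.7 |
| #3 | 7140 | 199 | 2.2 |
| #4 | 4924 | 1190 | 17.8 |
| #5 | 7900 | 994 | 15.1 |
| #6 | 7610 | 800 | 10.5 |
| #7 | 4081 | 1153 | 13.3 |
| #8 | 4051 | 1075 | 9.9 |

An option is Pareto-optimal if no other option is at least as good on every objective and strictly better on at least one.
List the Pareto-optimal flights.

#1: dominated by #3 (miles earned 7140≥3231, price 199≤470, duration 2.2≤16.2).
#2: dominated by #3 (miles earned 7140≥3892, price 199≤1156, duration 2.2≤19.7).
#3: not dominated (best price).
#4: dominated by #3 (miles earned 7140≥4924, price 199≤1190, duration 2.2≤17.8).
#5: not dominated (best miles earned).
#6: not dominated.
#7: dominated by #3 (miles earned 7140≥4081, price 199≤1153, duration 2.2≤13.3).
#8: dominated by #3 (miles earned 7140≥4051, price 199≤1075, duration 2.2≤9.9).

#3, #5, #6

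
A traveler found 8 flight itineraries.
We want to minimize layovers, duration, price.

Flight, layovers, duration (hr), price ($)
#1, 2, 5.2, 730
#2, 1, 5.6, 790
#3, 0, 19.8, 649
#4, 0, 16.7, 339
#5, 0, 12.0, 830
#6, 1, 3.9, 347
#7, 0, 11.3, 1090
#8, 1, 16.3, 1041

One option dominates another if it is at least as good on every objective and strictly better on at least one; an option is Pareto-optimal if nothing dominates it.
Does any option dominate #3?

Yes

#4 vs #3: layovers 0≤0, duration 16.7≤19.8, price 339≤649 — #4 is at least as good on every objective and strictly better on at least one, so #4 dominates #3.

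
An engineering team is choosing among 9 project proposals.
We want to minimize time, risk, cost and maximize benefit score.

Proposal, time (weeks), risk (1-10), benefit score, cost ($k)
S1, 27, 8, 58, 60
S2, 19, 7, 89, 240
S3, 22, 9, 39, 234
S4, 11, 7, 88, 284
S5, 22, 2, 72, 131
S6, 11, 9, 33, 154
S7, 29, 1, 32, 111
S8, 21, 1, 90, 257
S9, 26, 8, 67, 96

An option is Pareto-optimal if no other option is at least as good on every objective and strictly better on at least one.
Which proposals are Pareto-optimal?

S1, S2, S4, S5, S6, S7, S8, S9

S1: not dominated (best cost).
S2: not dominated.
S3: dominated by S5 (time 22≤22, risk 2≤9, benefit score 72≥39, cost 131≤234).
S4: not dominated.
S5: not dominated.
S6: not dominated.
S7: not dominated.
S8: not dominated (best benefit score).
S9: not dominated.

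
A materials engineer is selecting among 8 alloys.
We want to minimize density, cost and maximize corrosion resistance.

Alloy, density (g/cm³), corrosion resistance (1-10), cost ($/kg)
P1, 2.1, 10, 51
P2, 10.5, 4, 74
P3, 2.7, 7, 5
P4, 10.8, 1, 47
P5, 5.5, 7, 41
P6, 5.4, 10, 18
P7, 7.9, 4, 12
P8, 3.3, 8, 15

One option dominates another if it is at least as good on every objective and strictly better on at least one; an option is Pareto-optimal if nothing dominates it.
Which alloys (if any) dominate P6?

none

P1: worse on cost (51 vs 18).
P2: worse on density (10.5 vs 5.4).
P3: worse on corrosion resistance (7 vs 10).
P4: worse on density (10.8 vs 5.4).
P5: worse on density (5.5 vs 5.4).
P7: worse on density (7.9 vs 5.4).
P8: worse on corrosion resistance (8 vs 10).
No option dominates P6.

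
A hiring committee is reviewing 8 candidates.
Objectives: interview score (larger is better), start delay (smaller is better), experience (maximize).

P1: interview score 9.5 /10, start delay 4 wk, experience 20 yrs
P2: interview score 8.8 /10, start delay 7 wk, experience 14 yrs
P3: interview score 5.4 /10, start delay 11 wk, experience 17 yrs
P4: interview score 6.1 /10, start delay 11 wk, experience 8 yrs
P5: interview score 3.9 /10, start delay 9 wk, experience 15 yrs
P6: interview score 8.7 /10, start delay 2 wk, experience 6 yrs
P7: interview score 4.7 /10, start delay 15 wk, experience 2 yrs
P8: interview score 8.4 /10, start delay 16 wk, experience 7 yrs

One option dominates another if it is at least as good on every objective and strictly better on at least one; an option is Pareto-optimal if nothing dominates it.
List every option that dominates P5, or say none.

P1: interview score 9.5≥3.9, start delay 4≤9, experience 20≥15 — dominates P5.
Others (P2, P3, P4, P6, P7, P8) are each worse than P5 on at least one objective.

P1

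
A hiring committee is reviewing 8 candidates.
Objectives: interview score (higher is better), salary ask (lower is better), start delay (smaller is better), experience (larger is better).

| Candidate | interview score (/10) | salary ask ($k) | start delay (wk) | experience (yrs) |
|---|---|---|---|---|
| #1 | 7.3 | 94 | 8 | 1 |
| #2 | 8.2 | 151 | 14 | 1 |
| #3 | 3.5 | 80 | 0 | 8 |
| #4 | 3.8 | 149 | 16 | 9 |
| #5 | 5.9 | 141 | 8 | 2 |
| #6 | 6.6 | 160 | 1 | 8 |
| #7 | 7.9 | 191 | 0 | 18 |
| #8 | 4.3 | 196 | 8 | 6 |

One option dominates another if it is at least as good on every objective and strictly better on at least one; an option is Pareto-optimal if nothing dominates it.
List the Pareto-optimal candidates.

#1, #2, #3, #4, #5, #6, #7

#1: not dominated.
#2: not dominated (best interview score).
#3: not dominated (best salary ask).
#4: not dominated.
#5: not dominated.
#6: not dominated.
#7: not dominated (best experience).
#8: dominated by #6 (interview score 6.6≥4.3, salary ask 160≤196, start delay 1≤8, experience 8≥6).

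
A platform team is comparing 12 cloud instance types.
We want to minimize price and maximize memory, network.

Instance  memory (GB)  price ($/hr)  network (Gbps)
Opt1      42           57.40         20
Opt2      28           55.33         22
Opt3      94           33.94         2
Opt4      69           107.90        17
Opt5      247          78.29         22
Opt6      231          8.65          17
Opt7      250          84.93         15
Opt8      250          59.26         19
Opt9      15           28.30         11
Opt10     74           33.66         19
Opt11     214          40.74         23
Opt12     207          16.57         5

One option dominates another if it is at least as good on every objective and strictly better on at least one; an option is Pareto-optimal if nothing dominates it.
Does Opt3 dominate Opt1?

Opt3 vs Opt1: Opt3 is worse on network (2 vs 20), so it does not dominate Opt1.

No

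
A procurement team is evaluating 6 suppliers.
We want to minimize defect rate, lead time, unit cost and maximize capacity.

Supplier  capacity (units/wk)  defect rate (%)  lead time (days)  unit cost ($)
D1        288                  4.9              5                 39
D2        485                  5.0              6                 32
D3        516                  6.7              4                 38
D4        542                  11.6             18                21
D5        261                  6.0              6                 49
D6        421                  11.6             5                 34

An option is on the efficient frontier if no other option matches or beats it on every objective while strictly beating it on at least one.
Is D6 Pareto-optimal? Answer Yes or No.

Yes

D1: worse on capacity (288 vs 421).
D2: worse on lead time (6 vs 5).
D3: worse on unit cost (38 vs 34).
D4: worse on lead time (18 vs 5).
D5: worse on capacity (261 vs 421).
No option is at least as good as D6 on every objective and strictly better on one.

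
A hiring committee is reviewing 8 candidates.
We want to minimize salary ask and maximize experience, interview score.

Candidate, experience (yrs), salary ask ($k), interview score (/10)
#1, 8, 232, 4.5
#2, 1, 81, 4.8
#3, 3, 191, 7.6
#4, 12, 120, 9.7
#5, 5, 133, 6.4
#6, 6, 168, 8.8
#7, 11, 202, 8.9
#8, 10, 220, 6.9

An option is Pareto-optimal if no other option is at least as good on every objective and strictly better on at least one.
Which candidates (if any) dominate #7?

#4: experience 12≥11, salary ask 120≤202, interview score 9.7≥8.9 — dominates #7.
Others (#1, #2, #3, #5, #6, #8) are each worse than #7 on at least one objective.

#4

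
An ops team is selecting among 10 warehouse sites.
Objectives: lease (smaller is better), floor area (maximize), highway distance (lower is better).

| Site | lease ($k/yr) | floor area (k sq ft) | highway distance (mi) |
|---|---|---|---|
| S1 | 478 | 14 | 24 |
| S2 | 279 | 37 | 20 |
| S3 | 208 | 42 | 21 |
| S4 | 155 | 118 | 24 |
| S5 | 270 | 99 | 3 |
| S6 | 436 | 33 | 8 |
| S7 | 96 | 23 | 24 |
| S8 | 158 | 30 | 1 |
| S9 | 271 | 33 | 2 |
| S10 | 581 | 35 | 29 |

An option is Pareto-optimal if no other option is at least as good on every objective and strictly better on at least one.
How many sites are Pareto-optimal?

S1: dominated by S2 (lease 279≤478, floor area 37≥14, highway distance 20≤24).
S2: dominated by S5 (lease 270≤279, floor area 99≥37, highway distance 3≤20).
S3: not dominated.
S4: not dominated (best floor area).
S5: not dominated.
S6: dominated by S5 (lease 270≤436, floor area 99≥33, highway distance 3≤8).
S7: not dominated (best lease).
S8: not dominated (best highway distance).
S9: not dominated.
S10: dominated by S2 (lease 279≤581, floor area 37≥35, highway distance 20≤29).
Pareto-optimal: S3, S4, S5, S7, S8, S9 → 6.

6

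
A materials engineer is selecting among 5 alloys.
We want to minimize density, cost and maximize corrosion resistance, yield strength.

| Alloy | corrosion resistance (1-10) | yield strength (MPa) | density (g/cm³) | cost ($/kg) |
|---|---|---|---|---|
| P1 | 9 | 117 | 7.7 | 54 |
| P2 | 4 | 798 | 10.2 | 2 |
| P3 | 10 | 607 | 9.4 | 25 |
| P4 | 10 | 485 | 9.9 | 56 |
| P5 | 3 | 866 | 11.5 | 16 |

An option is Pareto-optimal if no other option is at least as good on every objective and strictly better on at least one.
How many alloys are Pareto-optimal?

P1: not dominated (best density).
P2: not dominated (best cost).
P3: not dominated.
P4: dominated by P3 (corrosion resistance 10≥10, yield strength 607≥485, density 9.4≤9.9, cost 25≤56).
P5: not dominated (best yield strength).
Pareto-optimal: P1, P2, P3, P5 → 4.

4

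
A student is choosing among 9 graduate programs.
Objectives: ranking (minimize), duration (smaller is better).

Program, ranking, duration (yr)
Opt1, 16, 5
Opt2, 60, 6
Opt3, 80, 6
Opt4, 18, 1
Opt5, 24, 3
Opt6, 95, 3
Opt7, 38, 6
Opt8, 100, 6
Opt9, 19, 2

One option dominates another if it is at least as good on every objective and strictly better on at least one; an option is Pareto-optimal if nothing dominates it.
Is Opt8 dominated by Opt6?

Opt6 vs Opt8: ranking 95≤100, duration 3≤6 — Opt6 is at least as good on every objective with at least one strict improvement.

Yes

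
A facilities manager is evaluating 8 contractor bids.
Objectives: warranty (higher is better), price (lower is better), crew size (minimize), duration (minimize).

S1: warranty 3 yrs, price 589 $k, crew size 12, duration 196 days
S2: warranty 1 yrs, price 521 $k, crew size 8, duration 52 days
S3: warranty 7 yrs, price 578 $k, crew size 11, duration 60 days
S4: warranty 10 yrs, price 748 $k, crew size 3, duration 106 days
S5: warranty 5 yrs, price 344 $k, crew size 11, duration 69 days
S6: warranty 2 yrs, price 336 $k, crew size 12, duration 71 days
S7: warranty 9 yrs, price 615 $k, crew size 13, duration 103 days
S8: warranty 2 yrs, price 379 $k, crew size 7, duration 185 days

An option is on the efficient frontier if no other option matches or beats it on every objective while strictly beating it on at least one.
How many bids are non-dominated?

S1: dominated by S3 (warranty 7≥3, price 578≤589, crew size 11≤12, duration 60≤196).
S2: not dominated (best duration).
S3: not dominated.
S4: not dominated (best warranty).
S5: not dominated.
S6: not dominated (best price).
S7: not dominated.
S8: not dominated.
Pareto-optimal: S2, S3, S4, S5, S6, S7, S8 → 7.

7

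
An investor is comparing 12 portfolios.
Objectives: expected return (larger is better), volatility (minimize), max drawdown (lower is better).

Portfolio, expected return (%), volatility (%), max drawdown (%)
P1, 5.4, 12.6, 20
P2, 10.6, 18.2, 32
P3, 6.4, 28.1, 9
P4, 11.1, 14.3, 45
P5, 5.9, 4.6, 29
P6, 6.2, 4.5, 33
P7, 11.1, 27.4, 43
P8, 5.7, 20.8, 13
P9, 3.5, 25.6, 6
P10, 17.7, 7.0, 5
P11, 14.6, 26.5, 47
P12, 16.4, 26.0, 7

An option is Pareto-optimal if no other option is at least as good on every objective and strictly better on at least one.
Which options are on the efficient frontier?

P1: dominated by P10 (expected return 17.7≥5.4, volatility 7.0≤12.6, max drawdown 5≤20).
P2: dominated by P10 (expected return 17.7≥10.6, volatility 7.0≤18.2, max drawdown 5≤32).
P3: dominated by P10 (expected return 17.7≥6.4, volatility 7.0≤28.1, max drawdown 5≤9).
P4: dominated by P10 (expected return 17.7≥11.1, volatility 7.0≤14.3, max drawdown 5≤45).
P5: not dominated.
P6: not dominated (best volatility).
P7: dominated by P10 (expected return 17.7≥11.1, volatility 7.0≤27.4, max drawdown 5≤43).
P8: dominated by P10 (expected return 17.7≥5.7, volatility 7.0≤20.8, max drawdown 5≤13).
P9: dominated by P10 (expected return 17.7≥3.5, volatility 7.0≤25.6, max drawdown 5≤6).
P10: not dominated (best expected return).
P11: dominated by P10 (expected return 17.7≥14.6, volatility 7.0≤26.5, max drawdown 5≤47).
P12: dominated by P10 (expected return 17.7≥16.4, volatility 7.0≤26.0, max drawdown 5≤7).

P5, P6, P10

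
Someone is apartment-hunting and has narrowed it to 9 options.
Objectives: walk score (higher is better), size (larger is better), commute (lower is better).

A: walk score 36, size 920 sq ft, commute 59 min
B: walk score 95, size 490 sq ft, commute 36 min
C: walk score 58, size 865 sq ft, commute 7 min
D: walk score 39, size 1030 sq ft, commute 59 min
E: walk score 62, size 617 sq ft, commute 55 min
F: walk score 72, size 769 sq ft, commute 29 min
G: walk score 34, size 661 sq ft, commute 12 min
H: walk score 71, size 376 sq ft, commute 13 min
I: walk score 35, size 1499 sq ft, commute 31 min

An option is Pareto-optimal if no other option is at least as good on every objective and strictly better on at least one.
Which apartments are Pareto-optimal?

B, C, D, F, H, I

A: dominated by D (walk score 39≥36, size 1030≥920, commute 59≤59).
B: not dominated (best walk score).
C: not dominated (best commute).
D: not dominated.
E: dominated by F (walk score 72≥62, size 769≥617, commute 29≤55).
F: not dominated.
G: dominated by C (walk score 58≥34, size 865≥661, commute 7≤12).
H: not dominated.
I: not dominated (best size).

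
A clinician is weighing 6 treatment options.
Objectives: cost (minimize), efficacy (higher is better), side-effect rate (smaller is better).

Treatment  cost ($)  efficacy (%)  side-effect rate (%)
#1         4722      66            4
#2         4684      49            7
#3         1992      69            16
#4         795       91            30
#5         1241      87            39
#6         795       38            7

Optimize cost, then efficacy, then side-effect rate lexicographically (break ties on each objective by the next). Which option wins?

#4

First minimize cost: best is 795, kept {#4, #6}.
Then maximize efficacy: best is 91, kept {#4}.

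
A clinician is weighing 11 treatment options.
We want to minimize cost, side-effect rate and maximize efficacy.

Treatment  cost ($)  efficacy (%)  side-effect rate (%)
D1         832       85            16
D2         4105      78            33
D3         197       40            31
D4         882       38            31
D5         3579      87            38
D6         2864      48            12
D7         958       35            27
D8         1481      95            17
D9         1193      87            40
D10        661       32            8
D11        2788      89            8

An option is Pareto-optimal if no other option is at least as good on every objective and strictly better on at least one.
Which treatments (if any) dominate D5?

D8, D11

D8: cost 1481≤3579, efficacy 95≥87, side-effect rate 17≤38 — dominates D5.
D11: cost 2788≤3579, efficacy 89≥87, side-effect rate 8≤38 — dominates D5.
Others (D1, D2, D3, D4, D6, D7, D9, D10) are each worse than D5 on at least one objective.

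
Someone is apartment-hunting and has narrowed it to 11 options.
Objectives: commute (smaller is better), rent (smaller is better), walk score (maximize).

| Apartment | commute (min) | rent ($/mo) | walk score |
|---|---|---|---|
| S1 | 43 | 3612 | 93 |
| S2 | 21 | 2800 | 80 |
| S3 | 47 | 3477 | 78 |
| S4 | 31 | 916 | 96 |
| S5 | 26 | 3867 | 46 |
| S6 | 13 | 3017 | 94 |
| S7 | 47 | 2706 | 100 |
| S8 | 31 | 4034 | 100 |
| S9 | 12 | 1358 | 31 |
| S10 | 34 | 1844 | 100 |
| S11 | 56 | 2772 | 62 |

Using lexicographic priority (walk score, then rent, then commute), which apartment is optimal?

First maximize walk score: best is 100, kept {S7, S8, S10}.
Then minimize rent: best is 1844, kept {S10}.

S10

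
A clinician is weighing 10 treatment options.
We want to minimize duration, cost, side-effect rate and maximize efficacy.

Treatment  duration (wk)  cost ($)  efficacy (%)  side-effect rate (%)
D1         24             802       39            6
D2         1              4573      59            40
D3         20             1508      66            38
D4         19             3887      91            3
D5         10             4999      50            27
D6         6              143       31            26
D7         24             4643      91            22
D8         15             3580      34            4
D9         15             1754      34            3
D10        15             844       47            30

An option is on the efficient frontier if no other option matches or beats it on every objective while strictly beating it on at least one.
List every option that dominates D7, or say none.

D4: duration 19≤24, cost 3887≤4643, efficacy 91≥91, side-effect rate 3≤22 — dominates D7.
Others (D1, D2, D3, D5, D6, D8, D9, D10) are each worse than D7 on at least one objective.

D4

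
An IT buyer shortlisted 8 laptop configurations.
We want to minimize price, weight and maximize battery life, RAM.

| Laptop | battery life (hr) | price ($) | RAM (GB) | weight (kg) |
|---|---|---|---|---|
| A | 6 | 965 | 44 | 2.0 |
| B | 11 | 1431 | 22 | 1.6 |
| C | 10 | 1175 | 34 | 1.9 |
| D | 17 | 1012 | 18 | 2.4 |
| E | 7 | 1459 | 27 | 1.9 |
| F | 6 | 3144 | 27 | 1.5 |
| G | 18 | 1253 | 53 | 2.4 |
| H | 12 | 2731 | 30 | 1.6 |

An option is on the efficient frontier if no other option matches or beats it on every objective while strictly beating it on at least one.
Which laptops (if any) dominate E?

C: battery life 10≥7, price 1175≤1459, RAM 34≥27, weight 1.9≤1.9 — dominates E.
Others (A, B, D, F, G, H) are each worse than E on at least one objective.

C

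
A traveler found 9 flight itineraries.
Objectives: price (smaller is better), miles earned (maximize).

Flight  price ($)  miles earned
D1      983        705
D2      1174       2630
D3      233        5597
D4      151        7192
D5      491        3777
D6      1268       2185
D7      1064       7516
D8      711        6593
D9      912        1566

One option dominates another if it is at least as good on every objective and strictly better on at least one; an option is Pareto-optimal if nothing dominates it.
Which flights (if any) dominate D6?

D2: price 1174≤1268, miles earned 2630≥2185 — dominates D6.
D3: price 233≤1268, miles earned 5597≥2185 — dominates D6.
D4: price 151≤1268, miles earned 7192≥2185 — dominates D6.
D5: price 491≤1268, miles earned 3777≥2185 — dominates D6.
D7: price 1064≤1268, miles earned 7516≥2185 — dominates D6.
D8: price 711≤1268, miles earned 6593≥2185 — dominates D6.
Others (D1, D9) are each worse than D6 on at least one objective.

D2, D3, D4, D5, D7, D8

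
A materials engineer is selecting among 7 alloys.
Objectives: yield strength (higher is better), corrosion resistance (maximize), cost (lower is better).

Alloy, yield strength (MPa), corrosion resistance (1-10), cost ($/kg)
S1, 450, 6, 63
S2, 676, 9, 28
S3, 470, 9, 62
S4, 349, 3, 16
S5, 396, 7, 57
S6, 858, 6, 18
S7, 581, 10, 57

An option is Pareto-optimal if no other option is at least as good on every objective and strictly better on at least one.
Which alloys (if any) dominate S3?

S2, S7

S2: yield strength 676≥470, corrosion resistance 9≥9, cost 28≤62 — dominates S3.
S7: yield strength 581≥470, corrosion resistance 10≥9, cost 57≤62 — dominates S3.
Others (S1, S4, S5, S6) are each worse than S3 on at least one objective.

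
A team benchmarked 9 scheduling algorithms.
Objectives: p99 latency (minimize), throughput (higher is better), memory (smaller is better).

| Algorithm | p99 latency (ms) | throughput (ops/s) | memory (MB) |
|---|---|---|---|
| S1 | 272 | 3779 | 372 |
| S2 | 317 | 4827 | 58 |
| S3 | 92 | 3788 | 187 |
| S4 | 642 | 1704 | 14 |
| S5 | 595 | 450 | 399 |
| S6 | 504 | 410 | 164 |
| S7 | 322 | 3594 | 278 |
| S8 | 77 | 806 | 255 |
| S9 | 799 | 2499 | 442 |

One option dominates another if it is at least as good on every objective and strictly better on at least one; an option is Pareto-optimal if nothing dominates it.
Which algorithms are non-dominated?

S2, S3, S4, S8

S1: dominated by S3 (p99 latency 92≤272, throughput 3788≥3779, memory 187≤372).
S2: not dominated (best throughput).
S3: not dominated.
S4: not dominated (best memory).
S5: dominated by S1 (p99 latency 272≤595, throughput 3779≥450, memory 372≤399).
S6: dominated by S2 (p99 latency 317≤504, throughput 4827≥410, memory 58≤164).
S7: dominated by S2 (p99 latency 317≤322, throughput 4827≥3594, memory 58≤278).
S8: not dominated (best p99 latency).
S9: dominated by S1 (p99 latency 272≤799, throughput 3779≥2499, memory 372≤442).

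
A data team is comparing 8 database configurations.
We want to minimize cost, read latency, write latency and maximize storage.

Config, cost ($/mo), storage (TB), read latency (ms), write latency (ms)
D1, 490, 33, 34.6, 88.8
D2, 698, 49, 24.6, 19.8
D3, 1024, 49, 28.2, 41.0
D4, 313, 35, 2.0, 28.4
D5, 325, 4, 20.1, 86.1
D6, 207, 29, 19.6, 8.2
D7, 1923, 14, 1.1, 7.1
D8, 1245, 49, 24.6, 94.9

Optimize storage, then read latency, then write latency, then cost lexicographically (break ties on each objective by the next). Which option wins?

D2

First maximize storage: best is 49, kept {D2, D3, D8}.
Then minimize read latency: best is 24.6, kept {D2, D8}.
Then minimize write latency: best is 19.8, kept {D2}.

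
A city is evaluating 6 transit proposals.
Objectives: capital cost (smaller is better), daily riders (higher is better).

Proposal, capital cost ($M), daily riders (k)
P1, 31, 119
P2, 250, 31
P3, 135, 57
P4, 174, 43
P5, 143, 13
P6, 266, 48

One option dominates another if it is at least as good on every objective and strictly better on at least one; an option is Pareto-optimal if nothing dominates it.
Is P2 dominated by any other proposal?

Yes

P1 vs P2: capital cost 31≤250, daily riders 119≥31 — P1 is at least as good on every objective and strictly better on at least one, so P1 dominates P2.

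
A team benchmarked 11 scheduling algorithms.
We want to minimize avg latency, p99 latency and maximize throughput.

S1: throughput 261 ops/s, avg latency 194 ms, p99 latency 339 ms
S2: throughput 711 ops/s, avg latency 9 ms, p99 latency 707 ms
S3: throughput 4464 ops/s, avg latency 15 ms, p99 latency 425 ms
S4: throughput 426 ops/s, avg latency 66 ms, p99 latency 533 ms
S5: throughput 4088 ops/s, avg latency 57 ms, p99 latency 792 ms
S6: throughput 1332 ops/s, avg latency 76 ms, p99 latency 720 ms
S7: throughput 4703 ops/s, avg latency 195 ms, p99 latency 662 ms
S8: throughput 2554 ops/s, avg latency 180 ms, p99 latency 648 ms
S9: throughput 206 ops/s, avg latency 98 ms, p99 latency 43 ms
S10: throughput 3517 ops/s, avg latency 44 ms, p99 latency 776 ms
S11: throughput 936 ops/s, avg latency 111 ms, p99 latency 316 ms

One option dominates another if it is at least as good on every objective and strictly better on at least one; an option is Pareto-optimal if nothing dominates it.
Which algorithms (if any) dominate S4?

S3: throughput 4464≥426, avg latency 15≤66, p99 latency 425≤533 — dominates S4.
Others (S1, S2, S5, S6, S7, S8, S9, S10, S11) are each worse than S4 on at least one objective.

S3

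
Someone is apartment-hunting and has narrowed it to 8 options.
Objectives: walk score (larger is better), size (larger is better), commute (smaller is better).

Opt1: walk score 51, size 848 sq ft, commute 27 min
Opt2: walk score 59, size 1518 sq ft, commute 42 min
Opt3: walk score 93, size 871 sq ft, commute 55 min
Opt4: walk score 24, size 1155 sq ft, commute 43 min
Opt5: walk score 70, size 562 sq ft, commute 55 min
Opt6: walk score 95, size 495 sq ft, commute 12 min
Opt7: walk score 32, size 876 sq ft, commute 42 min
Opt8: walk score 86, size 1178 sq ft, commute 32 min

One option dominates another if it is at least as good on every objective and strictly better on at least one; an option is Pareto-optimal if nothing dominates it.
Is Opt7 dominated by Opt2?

Opt2 vs Opt7: walk score 59≥32, size 1518≥876, commute 42≤42 — Opt2 is at least as good on every objective with at least one strict improvement.

Yes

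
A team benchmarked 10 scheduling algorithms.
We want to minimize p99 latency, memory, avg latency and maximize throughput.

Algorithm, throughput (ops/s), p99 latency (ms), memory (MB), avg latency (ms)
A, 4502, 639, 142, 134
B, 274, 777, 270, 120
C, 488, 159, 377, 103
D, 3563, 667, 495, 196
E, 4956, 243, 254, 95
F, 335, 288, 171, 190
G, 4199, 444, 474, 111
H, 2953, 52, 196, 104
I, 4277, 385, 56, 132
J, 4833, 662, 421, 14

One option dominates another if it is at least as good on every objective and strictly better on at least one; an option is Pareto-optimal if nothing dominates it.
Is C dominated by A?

No

A vs C: A is worse on p99 latency (639 vs 159), so it does not dominate C.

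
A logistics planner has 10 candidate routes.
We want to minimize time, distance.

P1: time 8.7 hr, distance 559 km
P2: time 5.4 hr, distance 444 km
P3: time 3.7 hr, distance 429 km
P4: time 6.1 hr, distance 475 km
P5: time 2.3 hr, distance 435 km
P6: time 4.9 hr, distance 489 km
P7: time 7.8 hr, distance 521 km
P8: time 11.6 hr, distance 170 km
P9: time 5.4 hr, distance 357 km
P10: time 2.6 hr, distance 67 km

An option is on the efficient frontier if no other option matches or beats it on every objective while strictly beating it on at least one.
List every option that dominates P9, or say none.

P10: time 2.6≤5.4, distance 67≤357 — dominates P9.
Others (P1, P2, P3, P4, P5, P6, P7, P8) are each worse than P9 on at least one objective.

P10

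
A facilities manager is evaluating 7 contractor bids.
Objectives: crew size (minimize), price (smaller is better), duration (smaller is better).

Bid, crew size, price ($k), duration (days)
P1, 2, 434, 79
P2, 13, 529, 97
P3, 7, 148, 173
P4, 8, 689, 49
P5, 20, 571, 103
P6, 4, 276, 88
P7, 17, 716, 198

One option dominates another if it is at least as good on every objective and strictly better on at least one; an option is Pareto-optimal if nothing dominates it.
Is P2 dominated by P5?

No

P5 vs P2: P5 is worse on crew size (20 vs 13), so it does not dominate P2.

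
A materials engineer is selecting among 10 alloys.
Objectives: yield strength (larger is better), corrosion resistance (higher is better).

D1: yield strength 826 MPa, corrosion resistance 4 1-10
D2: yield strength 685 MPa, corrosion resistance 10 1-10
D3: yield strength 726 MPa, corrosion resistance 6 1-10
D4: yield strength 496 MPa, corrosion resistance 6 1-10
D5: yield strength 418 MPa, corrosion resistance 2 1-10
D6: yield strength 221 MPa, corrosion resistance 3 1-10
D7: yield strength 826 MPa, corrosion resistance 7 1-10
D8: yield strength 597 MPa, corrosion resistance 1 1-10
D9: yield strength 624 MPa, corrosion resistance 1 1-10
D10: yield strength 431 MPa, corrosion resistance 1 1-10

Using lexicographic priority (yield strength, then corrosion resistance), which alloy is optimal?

First maximize yield strength: best is 826, kept {D1, D7}.
Then maximize corrosion resistance: best is 7, kept {D7}.

D7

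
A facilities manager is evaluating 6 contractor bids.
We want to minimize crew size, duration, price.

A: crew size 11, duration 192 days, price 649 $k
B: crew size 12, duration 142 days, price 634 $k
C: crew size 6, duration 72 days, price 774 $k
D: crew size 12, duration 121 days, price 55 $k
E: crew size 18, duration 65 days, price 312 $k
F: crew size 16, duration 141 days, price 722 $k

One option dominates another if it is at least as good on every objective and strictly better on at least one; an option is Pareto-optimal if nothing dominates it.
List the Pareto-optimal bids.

A, C, D, E

A: not dominated.
B: dominated by D (crew size 12≤12, duration 121≤142, price 55≤634).
C: not dominated (best crew size).
D: not dominated (best price).
E: not dominated (best duration).
F: dominated by D (crew size 12≤16, duration 121≤141, price 55≤722).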